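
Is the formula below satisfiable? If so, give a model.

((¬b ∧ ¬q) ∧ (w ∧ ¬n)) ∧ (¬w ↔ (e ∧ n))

b = False, e = False, n = False, q = False, w = True

  (¬b ∧ ¬q) ∧ (w ∧ ¬n) = True
    ¬b ∧ ¬q = True
      ¬b = True
      ¬q = True
    w ∧ ¬n = True
      ¬n = True
  ¬w ↔ (e ∧ n) = True
    ¬w = False
    e ∧ n = False
Both conjuncts True, so the formula holds.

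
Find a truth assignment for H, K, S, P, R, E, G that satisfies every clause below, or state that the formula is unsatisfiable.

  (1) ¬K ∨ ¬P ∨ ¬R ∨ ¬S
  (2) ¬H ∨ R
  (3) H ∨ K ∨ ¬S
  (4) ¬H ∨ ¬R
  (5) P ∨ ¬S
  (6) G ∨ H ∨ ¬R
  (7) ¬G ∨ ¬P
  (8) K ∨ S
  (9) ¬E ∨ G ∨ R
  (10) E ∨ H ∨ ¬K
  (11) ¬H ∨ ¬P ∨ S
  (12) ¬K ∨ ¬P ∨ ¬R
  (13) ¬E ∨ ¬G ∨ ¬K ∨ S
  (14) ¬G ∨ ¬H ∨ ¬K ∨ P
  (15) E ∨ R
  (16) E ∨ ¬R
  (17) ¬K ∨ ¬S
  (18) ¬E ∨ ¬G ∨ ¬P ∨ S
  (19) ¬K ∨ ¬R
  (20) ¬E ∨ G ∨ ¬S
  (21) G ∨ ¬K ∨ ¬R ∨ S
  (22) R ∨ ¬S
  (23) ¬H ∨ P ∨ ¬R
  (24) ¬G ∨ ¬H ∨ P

Unsatisfiable — no assignment works.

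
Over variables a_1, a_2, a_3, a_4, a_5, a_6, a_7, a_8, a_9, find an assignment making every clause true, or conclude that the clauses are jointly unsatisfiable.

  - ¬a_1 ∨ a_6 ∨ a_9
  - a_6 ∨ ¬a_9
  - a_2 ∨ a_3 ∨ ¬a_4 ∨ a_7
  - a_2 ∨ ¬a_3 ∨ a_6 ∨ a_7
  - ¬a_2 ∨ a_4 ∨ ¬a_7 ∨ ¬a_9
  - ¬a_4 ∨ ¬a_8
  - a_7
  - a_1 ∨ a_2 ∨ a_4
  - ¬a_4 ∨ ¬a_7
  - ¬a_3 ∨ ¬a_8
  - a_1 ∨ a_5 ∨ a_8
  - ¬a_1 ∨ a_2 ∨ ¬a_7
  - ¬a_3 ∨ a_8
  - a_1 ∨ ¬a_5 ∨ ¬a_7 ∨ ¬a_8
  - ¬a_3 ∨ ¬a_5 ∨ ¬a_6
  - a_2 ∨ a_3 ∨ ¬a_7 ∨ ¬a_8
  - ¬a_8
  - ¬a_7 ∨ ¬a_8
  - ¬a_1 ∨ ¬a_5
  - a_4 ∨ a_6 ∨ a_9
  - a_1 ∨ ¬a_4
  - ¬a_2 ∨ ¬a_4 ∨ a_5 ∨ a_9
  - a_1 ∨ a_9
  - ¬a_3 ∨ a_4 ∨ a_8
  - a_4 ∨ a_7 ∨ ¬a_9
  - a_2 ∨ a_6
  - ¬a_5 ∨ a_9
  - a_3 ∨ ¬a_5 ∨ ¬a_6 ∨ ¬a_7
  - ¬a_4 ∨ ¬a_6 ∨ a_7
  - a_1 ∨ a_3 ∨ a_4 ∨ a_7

Unit clause (a_7) forces a_7 = True.
In (¬a_4 ∨ ¬a_7) only ¬a_4 is left, so a_4 = False.
Unit clause (¬a_8) forces a_8 = False.
In (¬a_3 ∨ a_4 ∨ a_8) only ¬a_3 is left, so a_3 = False.
Set a_1 = True.
  then (¬a_1 ∨ a_2 ∨ ¬a_7) forces a_2 = True.
  then (¬a_1 ∨ ¬a_5) forces a_5 = False.
  then (¬a_2 ∨ a_4 ∨ ¬a_7 ∨ ¬a_9) forces a_9 = False.
  then (a_4 ∨ a_6 ∨ a_9) forces a_6 = True.
All clauses satisfied.

a_1: True, a_2: True, a_3: False, a_4: False, a_5: False, a_6: True, a_7: True, a_8: False, a_9: False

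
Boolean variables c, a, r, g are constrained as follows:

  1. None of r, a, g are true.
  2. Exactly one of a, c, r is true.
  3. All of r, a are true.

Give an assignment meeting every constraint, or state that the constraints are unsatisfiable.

Case a = True:
  Constraint (1) is violated (a=T) — contradiction.
Case a = False:
  Constraint (3) is violated (a=F) — contradiction.
Both cases fail — unsatisfiable.

Unsatisfiable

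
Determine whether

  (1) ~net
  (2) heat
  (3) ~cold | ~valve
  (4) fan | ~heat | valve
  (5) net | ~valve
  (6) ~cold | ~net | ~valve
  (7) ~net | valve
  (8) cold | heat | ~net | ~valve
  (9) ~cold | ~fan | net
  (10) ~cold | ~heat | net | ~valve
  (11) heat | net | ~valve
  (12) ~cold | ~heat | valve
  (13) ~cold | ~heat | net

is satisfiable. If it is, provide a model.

valve=F, fan=T, cold=F, heat=T, net=F

Unit clause (~net) forces net = False.
Unit clause (heat) forces heat = True.
In (net | ~valve) only ~valve is left, so valve = False.
In (~cold | ~heat | valve) only ~cold is left, so cold = False.
In (fan | ~heat | valve) only fan is left, so fan = True.
All clauses satisfied.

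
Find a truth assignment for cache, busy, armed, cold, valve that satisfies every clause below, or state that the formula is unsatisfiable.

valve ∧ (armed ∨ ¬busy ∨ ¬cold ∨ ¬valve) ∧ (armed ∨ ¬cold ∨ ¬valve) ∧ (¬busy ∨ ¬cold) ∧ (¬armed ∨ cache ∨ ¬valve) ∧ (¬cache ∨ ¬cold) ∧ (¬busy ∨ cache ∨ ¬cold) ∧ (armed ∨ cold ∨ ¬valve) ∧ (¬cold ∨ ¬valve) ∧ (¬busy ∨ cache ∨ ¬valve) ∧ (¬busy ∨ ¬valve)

cache = True, busy = False, armed = True, cold = False, valve = True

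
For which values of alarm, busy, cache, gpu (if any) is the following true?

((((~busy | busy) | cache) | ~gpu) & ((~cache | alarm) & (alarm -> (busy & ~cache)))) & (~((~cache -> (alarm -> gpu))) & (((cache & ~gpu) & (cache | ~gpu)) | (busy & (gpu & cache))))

Unsatisfiable — no assignment works.

Case cache = True: the conjunct ~((~cache -> (alarm -> gpu))) becomes ~((False -> (alarm -> gpu))) = False.
Case cache = False: the conjunct ((cache & ~gpu) & (cache | ~gpu)) | (busy & (gpu & cache)) becomes (False & ~gpu) | (busy & False) = False.
Both cases fail — unsatisfiable.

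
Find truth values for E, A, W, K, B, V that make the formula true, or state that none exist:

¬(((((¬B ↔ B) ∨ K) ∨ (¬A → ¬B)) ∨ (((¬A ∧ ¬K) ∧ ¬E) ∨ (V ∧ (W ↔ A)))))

E = True, A = False, W = False, K = False, B = True, V = False

  ¬(((((¬B ↔ B) ∨ K) ∨ (¬A → ¬B)) ∨ (((¬A ∧ ¬K) ∧ ¬E) ∨ (V ∧ (W ↔ A))))) = True
    (((¬B ↔ B) ∨ K) ∨ (¬A → ¬B)) ∨ (((¬A ∧ ¬K) ∧ ¬E) ∨ (V ∧ (W ↔ A))) = False
      ((¬B ↔ B) ∨ K) ∨ (¬A → ¬B) = False
        (¬B ↔ B) ∨ K = False
          ¬B ↔ B = False
            ¬B = False
        ¬A → ¬B = False
          ¬A = True
          ¬B = False
      ((¬A ∧ ¬K) ∧ ¬E) ∨ (V ∧ (W ↔ A)) = False
        (¬A ∧ ¬K) ∧ ¬E = False
          ¬A ∧ ¬K = True
            ¬A = True
            ¬K = True
          ¬E = False
        V ∧ (W ↔ A) = False
          W ↔ A = True
The formula evaluates to True.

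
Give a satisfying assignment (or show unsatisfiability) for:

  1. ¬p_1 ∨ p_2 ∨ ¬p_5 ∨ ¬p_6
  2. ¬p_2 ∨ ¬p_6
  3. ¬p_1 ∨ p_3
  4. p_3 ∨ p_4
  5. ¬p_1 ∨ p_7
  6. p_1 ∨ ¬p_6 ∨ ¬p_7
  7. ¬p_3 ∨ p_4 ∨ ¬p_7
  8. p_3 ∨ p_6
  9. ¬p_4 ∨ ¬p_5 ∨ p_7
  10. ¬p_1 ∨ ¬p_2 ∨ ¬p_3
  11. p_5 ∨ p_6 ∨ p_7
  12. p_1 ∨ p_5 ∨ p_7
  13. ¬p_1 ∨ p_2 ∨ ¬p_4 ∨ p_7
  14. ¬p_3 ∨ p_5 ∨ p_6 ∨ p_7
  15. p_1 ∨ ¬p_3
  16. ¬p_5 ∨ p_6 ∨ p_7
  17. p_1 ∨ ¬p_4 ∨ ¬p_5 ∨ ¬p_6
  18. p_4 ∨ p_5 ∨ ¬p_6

Set p_1 = True.
  then (¬p_1 ∨ p_3) forces p_3 = True.
  then (¬p_1 ∨ p_7) forces p_7 = True.
  then (¬p_3 ∨ p_4 ∨ ¬p_7) forces p_4 = True.
  then (¬p_1 ∨ ¬p_2 ∨ ¬p_3) forces p_2 = False.
Set p_5 = False.
Set p_6 = False.
All clauses satisfied.

p_1 = True, p_2 = False, p_3 = True, p_4 = True, p_5 = False, p_6 = False, p_7 = True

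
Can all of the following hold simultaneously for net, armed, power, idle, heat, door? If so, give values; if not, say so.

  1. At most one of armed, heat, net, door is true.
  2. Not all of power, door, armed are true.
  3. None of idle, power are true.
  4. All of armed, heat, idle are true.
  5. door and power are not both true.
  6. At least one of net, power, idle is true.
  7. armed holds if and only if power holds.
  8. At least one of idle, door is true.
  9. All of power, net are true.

UNSATISFIABLE

Case power = True:
  Constraint (3) is violated (power=T) — contradiction.
Case power = False:
  Constraint (9) is violated (power=F) — contradiction.
Both cases fail — unsatisfiable.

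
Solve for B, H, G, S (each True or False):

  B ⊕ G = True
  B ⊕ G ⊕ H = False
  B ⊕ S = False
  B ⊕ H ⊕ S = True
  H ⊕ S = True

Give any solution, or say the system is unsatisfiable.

B = False, H = True, G = True, S = False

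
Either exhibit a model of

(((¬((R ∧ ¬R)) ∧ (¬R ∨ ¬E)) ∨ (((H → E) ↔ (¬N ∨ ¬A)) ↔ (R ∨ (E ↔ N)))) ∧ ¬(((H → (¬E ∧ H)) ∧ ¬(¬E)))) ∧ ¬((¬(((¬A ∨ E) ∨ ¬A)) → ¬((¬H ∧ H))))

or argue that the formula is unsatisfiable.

The conjunct ¬((¬(((¬A ∨ E) ∨ ¬A)) → ¬((¬H ∧ H)))) is unsatisfiable on its own:
  A=F, E=F, H=F: evaluates to False.
  A=F, E=F, H=T: evaluates to False.
  A=F, E=T, H=F: evaluates to False.
  A=F, E=T, H=T: evaluates to False.
  A=T, E=F, H=F: evaluates to False.
  A=T, E=F, H=T: evaluates to False.
  A=T, E=T, H=F: evaluates to False.
  A=T, E=T, H=T: evaluates to False.
So the whole conjunction is unsatisfiable.

UNSATISFIABLE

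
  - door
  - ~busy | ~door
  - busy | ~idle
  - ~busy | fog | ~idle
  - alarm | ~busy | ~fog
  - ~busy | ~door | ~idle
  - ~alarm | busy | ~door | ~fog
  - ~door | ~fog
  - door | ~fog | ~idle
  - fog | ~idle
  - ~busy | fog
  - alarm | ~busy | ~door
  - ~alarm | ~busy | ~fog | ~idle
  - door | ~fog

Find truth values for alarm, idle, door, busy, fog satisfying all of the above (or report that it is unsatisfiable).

alarm=T, idle=F, door=T, busy=F, fog=F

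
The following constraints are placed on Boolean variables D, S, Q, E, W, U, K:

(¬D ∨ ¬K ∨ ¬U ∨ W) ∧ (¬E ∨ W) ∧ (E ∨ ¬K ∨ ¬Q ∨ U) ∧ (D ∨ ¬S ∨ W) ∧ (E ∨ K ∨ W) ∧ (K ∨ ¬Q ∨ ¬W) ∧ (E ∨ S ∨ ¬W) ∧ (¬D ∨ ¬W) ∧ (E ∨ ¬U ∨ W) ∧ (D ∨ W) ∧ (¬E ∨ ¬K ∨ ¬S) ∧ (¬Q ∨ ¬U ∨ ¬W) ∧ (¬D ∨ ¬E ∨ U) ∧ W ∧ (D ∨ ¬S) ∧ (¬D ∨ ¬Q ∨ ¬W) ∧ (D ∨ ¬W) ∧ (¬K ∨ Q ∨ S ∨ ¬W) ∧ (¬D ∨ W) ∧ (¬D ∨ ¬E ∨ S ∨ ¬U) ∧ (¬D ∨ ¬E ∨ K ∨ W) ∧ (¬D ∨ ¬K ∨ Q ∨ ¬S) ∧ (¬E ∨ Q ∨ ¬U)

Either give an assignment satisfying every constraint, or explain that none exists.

Unsatisfiable — no assignment works.

Case W = True:
  (¬D ∨ ¬W) forces D = False.
  Clause (D ∨ ¬W) is falsified — contradiction.
Case W = False:
  Clause (W) is falsified — contradiction.
Both cases fail, so the formula is unsatisfiable.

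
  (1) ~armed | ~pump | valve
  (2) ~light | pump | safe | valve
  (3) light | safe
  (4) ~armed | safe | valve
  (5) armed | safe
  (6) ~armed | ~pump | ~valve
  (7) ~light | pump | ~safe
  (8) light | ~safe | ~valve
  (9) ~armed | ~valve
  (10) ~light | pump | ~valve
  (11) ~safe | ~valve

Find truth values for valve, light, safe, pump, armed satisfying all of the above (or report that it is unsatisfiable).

valve = False, light = False, safe = True, pump = True, armed = False

Set valve = False.
Set light = False.
  then (light | safe) forces safe = True.
Set pump = True.
  then (~armed | ~pump | valve) forces armed = False.
All clauses satisfied.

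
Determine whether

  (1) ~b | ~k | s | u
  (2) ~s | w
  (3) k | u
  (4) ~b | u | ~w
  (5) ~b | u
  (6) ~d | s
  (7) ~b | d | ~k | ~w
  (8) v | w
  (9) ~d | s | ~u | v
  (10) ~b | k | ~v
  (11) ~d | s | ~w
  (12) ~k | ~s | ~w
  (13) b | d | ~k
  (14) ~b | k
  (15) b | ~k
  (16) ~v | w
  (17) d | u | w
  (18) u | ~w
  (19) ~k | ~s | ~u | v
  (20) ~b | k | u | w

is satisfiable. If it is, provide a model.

s=F, b=F, v=F, d=F, k=F, w=T, u=T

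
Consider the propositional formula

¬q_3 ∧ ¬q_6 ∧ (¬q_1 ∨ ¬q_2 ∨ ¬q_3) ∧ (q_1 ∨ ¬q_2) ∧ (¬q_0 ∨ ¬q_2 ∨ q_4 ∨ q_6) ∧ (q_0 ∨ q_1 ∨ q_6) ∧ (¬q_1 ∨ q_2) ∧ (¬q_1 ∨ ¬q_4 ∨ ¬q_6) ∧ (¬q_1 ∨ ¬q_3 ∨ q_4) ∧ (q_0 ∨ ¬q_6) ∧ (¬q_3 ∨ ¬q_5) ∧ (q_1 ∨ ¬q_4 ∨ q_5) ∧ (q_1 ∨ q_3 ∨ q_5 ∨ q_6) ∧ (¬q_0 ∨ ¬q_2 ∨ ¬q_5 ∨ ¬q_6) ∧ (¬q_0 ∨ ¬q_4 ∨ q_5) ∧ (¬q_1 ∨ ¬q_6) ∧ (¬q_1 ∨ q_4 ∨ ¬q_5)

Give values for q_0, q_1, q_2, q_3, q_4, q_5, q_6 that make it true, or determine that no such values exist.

q_0: False, q_1: True, q_2: True, q_3: False, q_4: True, q_5: False, q_6: False

Unit clause (¬q_3) forces q_3 = False.
Unit clause (¬q_6) forces q_6 = False.
Set q_0 = False.
  then (q_0 ∨ q_1 ∨ q_6) forces q_1 = True.
  then (¬q_1 ∨ q_2) forces q_2 = True.
Set q_4 = True.
Set q_5 = False.
All clauses satisfied.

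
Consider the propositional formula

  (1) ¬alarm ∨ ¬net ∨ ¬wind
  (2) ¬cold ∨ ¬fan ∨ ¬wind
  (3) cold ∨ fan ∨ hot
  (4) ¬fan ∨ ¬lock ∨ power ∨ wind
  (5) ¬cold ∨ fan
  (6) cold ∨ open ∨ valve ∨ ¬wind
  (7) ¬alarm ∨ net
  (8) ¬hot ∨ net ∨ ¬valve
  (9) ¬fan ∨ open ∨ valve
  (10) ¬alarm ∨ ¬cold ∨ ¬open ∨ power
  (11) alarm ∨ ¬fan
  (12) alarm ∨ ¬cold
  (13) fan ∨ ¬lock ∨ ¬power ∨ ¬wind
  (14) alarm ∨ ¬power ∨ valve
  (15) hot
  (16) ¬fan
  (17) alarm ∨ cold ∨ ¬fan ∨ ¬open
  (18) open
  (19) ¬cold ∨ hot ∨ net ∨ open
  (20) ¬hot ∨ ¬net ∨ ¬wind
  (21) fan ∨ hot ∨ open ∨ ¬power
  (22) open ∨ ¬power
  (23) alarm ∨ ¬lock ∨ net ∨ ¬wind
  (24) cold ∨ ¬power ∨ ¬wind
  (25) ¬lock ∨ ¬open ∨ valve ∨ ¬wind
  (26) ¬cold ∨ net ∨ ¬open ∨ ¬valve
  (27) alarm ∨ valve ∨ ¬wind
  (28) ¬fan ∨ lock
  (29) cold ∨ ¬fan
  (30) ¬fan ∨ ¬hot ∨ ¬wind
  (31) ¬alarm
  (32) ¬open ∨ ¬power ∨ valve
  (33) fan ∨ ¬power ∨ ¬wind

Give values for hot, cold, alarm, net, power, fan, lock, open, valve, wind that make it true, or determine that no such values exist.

Unit clause (hot) forces hot = True.
Unit clause (¬fan) forces fan = False.
Unit clause (open) forces open = True.
Unit clause (¬alarm) forces alarm = False.
In (¬cold ∨ fan) only ¬cold is left, so cold = False.
Set net = False.
  then (¬hot ∨ net ∨ ¬valve) forces valve = False.
  then (alarm ∨ ¬power ∨ valve) forces power = False.
  then (alarm ∨ valve ∨ ¬wind) forces wind = False.
Set lock = False.
All clauses satisfied.

hot: True; cold: False; alarm: False; net: False; power: False; fan: False; lock: False; open: True; valve: False; wind: False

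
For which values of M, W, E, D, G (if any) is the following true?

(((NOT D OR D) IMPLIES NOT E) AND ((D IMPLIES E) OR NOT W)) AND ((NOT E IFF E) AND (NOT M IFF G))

Unsatisfiable — no assignment works.

The conjunct NOT E IFF E is unsatisfiable on its own:
  E=F: evaluates to False.
  E=T: evaluates to False.
So the whole conjunction is unsatisfiable.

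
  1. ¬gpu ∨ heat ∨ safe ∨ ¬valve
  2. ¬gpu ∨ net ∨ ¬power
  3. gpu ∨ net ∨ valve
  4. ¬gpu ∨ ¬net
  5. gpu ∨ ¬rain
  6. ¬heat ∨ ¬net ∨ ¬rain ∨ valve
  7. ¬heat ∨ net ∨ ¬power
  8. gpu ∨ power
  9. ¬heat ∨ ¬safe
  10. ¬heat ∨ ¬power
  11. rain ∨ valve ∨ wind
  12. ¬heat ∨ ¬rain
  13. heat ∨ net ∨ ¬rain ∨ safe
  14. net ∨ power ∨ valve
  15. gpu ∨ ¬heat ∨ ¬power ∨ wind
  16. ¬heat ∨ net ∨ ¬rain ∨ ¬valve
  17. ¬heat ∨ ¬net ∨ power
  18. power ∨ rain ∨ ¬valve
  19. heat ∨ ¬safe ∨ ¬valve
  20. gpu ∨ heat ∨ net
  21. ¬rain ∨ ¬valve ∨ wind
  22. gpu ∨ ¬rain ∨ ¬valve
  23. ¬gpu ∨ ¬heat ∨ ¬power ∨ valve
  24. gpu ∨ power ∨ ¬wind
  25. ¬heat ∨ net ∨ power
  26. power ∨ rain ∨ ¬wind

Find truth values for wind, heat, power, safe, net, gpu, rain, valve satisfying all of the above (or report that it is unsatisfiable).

wind = True, heat = False, power = True, safe = False, net = True, gpu = False, rain = False, valve = True

Set wind = True.
Try heat = True:
  (¬heat ∨ ¬safe) forces safe = False.
  (¬heat ∨ ¬power) forces power = False.
  (gpu ∨ power) forces gpu = True.
  (¬gpu ∨ ¬net) forces net = False.
  clause (¬heat ∨ net ∨ power) is falsified — backtrack.
So heat = False.
Set power = True.
Set safe = False.
Set net = True.
  then (¬gpu ∨ ¬net) forces gpu = False.
  then (gpu ∨ ¬rain) forces rain = False.
Set valve = True.
All clauses satisfied.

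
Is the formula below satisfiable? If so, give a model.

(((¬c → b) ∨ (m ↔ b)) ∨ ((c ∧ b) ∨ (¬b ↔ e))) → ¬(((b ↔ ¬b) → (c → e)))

e = False; m = True; b = False; c = False

  (((¬c → b) ∨ (m ↔ b)) ∨ ((c ∧ b) ∨ (¬b ↔ e))) → ¬(((b ↔ ¬b) → (c → e))) = True
    ((¬c → b) ∨ (m ↔ b)) ∨ ((c ∧ b) ∨ (¬b ↔ e)) = False
      (¬c → b) ∨ (m ↔ b) = False
        ¬c → b = False
          ¬c = True
        m ↔ b = False
      (c ∧ b) ∨ (¬b ↔ e) = False
        c ∧ b = False
        ¬b ↔ e = False
          ¬b = True
    ¬(((b ↔ ¬b) → (c → e))) = False
      (b ↔ ¬b) → (c → e) = True
        b ↔ ¬b = False
          ¬b = True
        c → e = True
The formula evaluates to True.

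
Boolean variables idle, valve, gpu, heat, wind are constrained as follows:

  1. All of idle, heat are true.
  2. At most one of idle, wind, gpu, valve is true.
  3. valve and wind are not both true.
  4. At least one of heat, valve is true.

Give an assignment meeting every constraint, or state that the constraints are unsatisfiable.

idle=T, valve=F, gpu=F, heat=T, wind=F

  (1) {idle, heat}: all 2 true ✓
  (2) {idle, wind, gpu, valve}: 1 true — at most one ✓
  (3) valve=F, wind=F — not both ✓
  (4) {heat, valve}: 1 true — at least one ✓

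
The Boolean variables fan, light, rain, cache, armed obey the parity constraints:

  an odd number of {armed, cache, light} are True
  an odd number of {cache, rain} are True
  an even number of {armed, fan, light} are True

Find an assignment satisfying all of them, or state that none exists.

fan = False, light = True, rain = False, cache = True, armed = True

{armed, cache, light}: 3 true → odd ✓
{cache, rain}: 1 true → odd ✓
{armed, fan, light}: 2 true → even ✓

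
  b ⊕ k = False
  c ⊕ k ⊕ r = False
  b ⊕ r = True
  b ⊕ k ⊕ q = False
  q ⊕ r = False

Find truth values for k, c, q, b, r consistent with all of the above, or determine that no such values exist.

k = True, c = True, q = False, b = True, r = False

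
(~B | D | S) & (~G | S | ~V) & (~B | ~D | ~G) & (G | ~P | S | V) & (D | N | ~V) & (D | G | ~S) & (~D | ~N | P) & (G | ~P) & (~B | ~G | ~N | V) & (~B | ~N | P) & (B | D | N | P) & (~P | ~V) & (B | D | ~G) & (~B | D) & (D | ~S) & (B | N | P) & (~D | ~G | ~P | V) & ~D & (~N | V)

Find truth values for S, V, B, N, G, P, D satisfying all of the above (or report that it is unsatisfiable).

Unit clause (~D) forces D = False.
In (~B | D) only ~B is left, so B = False.
In (D | ~S) only ~S is left, so S = False.
In (B | D | ~G) only ~G is left, so G = False.
In (G | ~P) only ~P is left, so P = False.
In (B | D | N | P) only N is left, so N = True.
In (~N | V) only V is left, so V = True.
All clauses satisfied.

S = False, V = True, B = False, N = True, G = False, P = False, D = False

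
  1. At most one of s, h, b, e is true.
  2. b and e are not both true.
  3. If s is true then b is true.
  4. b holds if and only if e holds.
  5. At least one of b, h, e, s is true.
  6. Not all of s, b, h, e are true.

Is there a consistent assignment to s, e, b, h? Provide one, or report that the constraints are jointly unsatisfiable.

s: False, e: False, b: False, h: True

  (1) {s, h, b, e}: 1 true — at most one ✓
  (2) b=F, e=F — not both ✓
  (3) s=F ⇒ b: vacuous ✓
  (4) b=F, e=F — same ✓
  (5) {b, h, e, s}: 1 true — at least one ✓
  (6) {s, b, h, e}: 1/4 true — not all ✓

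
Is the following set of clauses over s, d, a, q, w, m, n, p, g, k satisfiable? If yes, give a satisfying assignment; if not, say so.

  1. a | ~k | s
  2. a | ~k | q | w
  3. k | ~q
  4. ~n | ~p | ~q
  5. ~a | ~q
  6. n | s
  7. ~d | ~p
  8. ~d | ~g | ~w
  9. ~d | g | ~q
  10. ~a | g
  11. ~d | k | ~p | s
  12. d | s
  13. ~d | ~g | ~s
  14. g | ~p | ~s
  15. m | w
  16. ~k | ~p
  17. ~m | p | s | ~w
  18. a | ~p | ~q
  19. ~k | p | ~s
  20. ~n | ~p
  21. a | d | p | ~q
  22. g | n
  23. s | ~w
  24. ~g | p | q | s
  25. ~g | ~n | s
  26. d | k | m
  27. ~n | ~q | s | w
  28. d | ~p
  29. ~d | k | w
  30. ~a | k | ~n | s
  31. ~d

s: True, d: False, a: False, q: False, w: True, m: True, n: True, p: False, g: True, k: False

Unit clause (~d) forces d = False.
In (d | s) only s is left, so s = True.
In (d | ~p) only ~p is left, so p = False.
In (~k | p | ~s) only ~k is left, so k = False.
In (d | k | m) only m is left, so m = True.
In (k | ~q) only ~q is left, so q = False.
Set a = False.
Set w = True.
Set n = True.
Set g = True.
All clauses satisfied.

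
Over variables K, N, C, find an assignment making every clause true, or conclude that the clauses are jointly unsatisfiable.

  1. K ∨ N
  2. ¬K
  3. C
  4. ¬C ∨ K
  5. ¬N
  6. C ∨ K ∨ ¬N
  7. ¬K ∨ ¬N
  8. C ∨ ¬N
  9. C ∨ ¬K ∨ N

Case K = True:
  Clause (¬K) is falsified — contradiction.
Case K = False:
  (K ∨ N) forces N = True.
  Clause (¬N) is falsified — contradiction.
Both cases fail, so the formula is unsatisfiable.

The formula is unsatisfiable.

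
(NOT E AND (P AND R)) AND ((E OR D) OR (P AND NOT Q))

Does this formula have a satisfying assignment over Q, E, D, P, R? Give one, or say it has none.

Q = False; E = False; D = False; P = True; R = True

  NOT E AND (P AND R) = True
    NOT E = True
    P AND R = True
  (E OR D) OR (P AND NOT Q) = True
    E OR D = False
    P AND NOT Q = True
      NOT Q = True
Both conjuncts True, so the formula holds.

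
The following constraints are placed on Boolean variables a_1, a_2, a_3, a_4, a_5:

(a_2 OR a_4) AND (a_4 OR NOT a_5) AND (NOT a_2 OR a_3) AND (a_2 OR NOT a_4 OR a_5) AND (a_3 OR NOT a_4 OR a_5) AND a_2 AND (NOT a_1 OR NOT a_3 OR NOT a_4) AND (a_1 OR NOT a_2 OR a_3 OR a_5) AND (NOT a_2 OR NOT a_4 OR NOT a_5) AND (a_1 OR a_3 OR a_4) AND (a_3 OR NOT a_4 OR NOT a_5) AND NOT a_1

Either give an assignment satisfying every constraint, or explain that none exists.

a_1: False, a_2: True, a_3: True, a_4: True, a_5: False

Unit clause (a_2) forces a_2 = True.
Unit clause (NOT a_1) forces a_1 = False.
In (NOT a_2 OR a_3) only a_3 is left, so a_3 = True.
Set a_4 = True.
  then (NOT a_2 OR NOT a_4 OR NOT a_5) forces a_5 = False.
All clauses satisfied.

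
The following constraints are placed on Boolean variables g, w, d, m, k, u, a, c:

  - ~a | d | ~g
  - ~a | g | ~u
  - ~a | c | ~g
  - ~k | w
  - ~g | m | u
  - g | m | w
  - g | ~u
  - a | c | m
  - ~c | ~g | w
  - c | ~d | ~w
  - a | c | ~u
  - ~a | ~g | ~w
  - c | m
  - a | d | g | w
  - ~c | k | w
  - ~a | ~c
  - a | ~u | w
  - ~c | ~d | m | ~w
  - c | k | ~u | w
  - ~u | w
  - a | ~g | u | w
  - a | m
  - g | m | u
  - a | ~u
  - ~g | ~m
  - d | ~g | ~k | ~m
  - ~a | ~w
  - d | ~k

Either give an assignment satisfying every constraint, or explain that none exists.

Set g = False.
  then (g | ~u) forces u = False.
  then (g | m | u) forces m = True.
Set w = False.
  then (~k | w) forces k = False.
  then (~c | k | w) forces c = False.
Set d = True.
Set a = False.
All clauses satisfied.

g = False; w = False; d = True; m = True; k = False; u = False; a = False; c = False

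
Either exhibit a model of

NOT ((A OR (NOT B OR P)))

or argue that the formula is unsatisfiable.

P: False, B: True, A: False

  NOT ((A OR (NOT B OR P))) = True
    A OR (NOT B OR P) = False
      NOT B OR P = False
        NOT B = False
The formula evaluates to True.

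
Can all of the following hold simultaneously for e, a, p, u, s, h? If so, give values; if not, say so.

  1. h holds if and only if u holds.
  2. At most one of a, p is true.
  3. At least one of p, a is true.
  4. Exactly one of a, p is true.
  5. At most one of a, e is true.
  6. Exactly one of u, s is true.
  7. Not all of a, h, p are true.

e = False; a = True; p = False; u = False; s = True; h = False

  (1) h=F, u=F — same ✓
  (2) {a, p}: 1 true — at most one ✓
  (3) {p, a}: 1 true — at least one ✓
  (4) {a, p}: 1 true — exactly one ✓
  (5) {a, e}: 1 true — at most one ✓
  (6) {u, s}: 1 true — exactly one ✓
  (7) {a, h, p}: 1/3 true — not all ✓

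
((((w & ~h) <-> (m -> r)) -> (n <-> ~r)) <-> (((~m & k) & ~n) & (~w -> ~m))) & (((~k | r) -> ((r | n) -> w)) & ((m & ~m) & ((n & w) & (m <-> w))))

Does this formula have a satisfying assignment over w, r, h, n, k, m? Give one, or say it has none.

Case m = True: the conjunct ~m is False.
Case m = False: the conjunct m is False.
Both cases fail — unsatisfiable.

Unsatisfiable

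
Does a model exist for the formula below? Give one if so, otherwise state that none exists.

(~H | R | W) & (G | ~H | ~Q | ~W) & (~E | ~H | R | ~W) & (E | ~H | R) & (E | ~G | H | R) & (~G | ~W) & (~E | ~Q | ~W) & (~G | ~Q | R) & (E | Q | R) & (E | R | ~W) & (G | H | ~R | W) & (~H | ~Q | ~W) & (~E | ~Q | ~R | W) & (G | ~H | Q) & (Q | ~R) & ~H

Unit clause (~H) forces H = False.
Set E = False.
Set G = False.
Set W = True.
  then (E | R | ~W) forces R = True.
  then (Q | ~R) forces Q = True.
All clauses satisfied.

H: False, E: False, G: False, W: True, Q: True, R: True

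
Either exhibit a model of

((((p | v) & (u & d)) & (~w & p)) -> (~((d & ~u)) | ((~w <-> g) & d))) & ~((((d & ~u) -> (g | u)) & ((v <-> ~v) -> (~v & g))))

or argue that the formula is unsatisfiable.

u: False, d: True, w: False, v: True, g: False, p: False

  (((p | v) & (u & d)) & (~w & p)) -> (~((d & ~u)) | ((~w <-> g) & d)) = True
    ((p | v) & (u & d)) & (~w & p) = False
      (p | v) & (u & d) = False
        p | v = True
        u & d = False
      ~w & p = False
        ~w = True
    ~((d & ~u)) | ((~w <-> g) & d) = False
      ~((d & ~u)) = False
        d & ~u = True
          ~u = True
      (~w <-> g) & d = False
        ~w <-> g = False
          ~w = True
  ~((((d & ~u) -> (g | u)) & ((v <-> ~v) -> (~v & g)))) = True
    ((d & ~u) -> (g | u)) & ((v <-> ~v) -> (~v & g)) = False
      (d & ~u) -> (g | u) = False
        d & ~u = True
          ~u = True
        g | u = False
      (v <-> ~v) -> (~v & g) = True
        v <-> ~v = False
          ~v = False
        ~v & g = False
          ~v = False
Both conjuncts True, so the formula holds.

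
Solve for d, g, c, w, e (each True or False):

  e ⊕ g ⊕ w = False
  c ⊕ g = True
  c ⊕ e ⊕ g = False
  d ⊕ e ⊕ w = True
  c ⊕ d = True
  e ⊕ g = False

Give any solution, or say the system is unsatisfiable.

No satisfying assignment exists.

Adding constraints 1, 2, 4, 5 mod 2: every variable appears an even number of times on the left, so the left side is 0.
But the right sides sum to 1 (mod 2). 0 ≠ 1 — the system is inconsistent.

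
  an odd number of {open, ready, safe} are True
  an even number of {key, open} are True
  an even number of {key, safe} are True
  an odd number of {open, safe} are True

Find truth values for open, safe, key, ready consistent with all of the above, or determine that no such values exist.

The formula is unsatisfiable.

Adding constraints 2, 3, 4 mod 2: every variable appears an even number of times on the left, so the left side is 0.
But the right sides sum to 1 (mod 2). 0 ≠ 1 — the system is inconsistent.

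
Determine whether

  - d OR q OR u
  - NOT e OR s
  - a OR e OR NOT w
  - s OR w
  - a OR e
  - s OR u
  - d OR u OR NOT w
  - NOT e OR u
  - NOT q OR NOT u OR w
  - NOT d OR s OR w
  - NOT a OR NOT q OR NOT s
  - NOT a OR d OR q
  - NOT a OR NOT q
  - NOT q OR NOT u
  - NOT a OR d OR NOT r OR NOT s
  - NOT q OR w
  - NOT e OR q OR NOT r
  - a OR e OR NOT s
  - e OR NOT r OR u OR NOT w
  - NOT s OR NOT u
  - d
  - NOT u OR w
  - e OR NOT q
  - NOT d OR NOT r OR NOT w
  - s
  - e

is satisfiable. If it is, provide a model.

Case s = True:
  (NOT s OR NOT u) forces u = False.
  (NOT e OR u) forces e = False.
  Clause (e) is falsified — contradiction.
Case s = False:
  Clause (s) is falsified — contradiction.
Both cases fail, so the formula is unsatisfiable.

Unsatisfiable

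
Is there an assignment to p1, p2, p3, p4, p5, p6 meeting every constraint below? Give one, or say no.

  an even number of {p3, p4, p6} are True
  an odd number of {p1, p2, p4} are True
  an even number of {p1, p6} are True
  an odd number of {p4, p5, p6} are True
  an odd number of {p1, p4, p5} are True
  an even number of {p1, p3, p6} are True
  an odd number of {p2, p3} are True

p1: False, p2: True, p3: False, p4: False, p5: True, p6: False

{p3, p4, p6}: 0 true → even ✓
{p1, p2, p4}: 1 true → odd ✓
{p1, p6}: 0 true → even ✓
{p4, p5, p6}: 1 true → odd ✓
{p1, p4, p5}: 1 true → odd ✓
{p1, p3, p6}: 0 true → even ✓
{p2, p3}: 1 true → odd ✓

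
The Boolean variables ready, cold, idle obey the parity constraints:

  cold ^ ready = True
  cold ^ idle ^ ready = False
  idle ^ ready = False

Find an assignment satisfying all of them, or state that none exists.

ready = True, cold = False, idle = True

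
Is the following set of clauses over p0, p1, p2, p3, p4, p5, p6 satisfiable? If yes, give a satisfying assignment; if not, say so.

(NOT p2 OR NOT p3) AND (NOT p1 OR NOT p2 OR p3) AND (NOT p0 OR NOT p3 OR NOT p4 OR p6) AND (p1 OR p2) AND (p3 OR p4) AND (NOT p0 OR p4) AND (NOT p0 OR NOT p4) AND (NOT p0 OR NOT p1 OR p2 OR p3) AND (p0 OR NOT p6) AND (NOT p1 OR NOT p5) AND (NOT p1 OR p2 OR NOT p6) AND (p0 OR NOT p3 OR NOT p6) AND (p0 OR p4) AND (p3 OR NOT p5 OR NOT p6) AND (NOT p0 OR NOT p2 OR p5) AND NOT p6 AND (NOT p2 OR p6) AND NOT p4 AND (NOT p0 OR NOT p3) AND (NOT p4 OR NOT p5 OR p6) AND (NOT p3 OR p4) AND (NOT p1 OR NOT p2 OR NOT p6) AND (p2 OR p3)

Case p4 = True:
  Clause (NOT p4) is falsified — contradiction.
Case p4 = False:
  (p3 OR p4) forces p3 = True.
  Clause (NOT p3 OR p4) is falsified — contradiction.
Both cases fail, so the formula is unsatisfiable.

Unsatisfiable — no assignment works.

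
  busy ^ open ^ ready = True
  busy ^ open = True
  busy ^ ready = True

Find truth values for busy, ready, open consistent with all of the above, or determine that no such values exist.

busy: True; ready: False; open: False

busy ^ open ^ ready = T ^ F ^ F = True ✓
busy ^ open = T ^ F = True ✓
busy ^ ready = T ^ F = True ✓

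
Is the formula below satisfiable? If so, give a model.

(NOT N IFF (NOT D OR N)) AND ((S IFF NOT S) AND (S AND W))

The conjunct S IFF NOT S is unsatisfiable on its own:
  S=F: evaluates to False.
  S=T: evaluates to False.
So the whole conjunction is unsatisfiable.

UNSATISFIABLE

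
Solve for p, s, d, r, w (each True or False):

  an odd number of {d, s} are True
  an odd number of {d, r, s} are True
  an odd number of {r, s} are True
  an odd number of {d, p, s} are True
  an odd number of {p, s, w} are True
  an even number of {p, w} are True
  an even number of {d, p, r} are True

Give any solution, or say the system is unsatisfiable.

p = False, s = True, d = False, r = False, w = False

{d, s}: 1 true → odd ✓
{d, r, s}: 1 true → odd ✓
{r, s}: 1 true → odd ✓
{d, p, s}: 1 true → odd ✓
{p, s, w}: 1 true → odd ✓
{p, w}: 0 true → even ✓
{d, p, r}: 0 true → even ✓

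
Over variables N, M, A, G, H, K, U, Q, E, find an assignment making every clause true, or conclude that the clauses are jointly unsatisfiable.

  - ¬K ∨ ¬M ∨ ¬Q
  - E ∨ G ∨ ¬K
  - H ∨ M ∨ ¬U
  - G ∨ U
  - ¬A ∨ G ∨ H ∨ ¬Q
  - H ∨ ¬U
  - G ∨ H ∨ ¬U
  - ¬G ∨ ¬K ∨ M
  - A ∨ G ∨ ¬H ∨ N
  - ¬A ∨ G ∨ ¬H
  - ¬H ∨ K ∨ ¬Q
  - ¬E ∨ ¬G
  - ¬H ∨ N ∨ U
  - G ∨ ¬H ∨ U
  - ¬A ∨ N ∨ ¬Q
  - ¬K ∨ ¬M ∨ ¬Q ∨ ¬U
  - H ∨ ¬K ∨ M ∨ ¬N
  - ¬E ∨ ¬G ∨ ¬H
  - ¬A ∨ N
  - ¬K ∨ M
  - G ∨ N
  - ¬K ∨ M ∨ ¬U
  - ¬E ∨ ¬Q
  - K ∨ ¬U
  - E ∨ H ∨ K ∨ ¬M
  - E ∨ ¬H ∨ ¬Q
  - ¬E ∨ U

Set N = False.
  then (¬A ∨ N) forces A = False.
  then (G ∨ N) forces G = True.
  then (¬E ∨ ¬G) forces E = False.
Set M = True.
Set H = False.
  then (H ∨ ¬U) forces U = False.
  then (E ∨ H ∨ K ∨ ¬M) forces K = True.
  then (¬K ∨ ¬M ∨ ¬Q) forces Q = False.
All clauses satisfied.

N=F, M=T, A=F, G=T, H=F, K=T, U=F, Q=F, E=F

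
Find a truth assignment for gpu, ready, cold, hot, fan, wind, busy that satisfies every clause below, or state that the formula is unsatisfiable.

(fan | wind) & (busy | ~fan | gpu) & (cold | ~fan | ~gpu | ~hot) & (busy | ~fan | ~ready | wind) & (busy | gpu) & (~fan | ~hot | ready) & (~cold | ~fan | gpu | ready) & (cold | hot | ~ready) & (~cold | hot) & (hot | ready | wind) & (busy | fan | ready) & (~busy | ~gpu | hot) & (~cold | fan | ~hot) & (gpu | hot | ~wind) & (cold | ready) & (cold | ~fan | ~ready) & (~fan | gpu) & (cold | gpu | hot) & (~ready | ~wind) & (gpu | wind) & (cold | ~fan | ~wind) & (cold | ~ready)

Set gpu = True.
Set ready = True.
  then (~ready | ~wind) forces wind = False.
  then (cold | ~ready) forces cold = True.
  then (fan | wind) forces fan = True.
  then (busy | ~fan | ~ready | wind) forces busy = True.
  then (~cold | hot) forces hot = True.
All clauses satisfied.

gpu=T, ready=T, cold=T, hot=T, fan=T, wind=F, busy=T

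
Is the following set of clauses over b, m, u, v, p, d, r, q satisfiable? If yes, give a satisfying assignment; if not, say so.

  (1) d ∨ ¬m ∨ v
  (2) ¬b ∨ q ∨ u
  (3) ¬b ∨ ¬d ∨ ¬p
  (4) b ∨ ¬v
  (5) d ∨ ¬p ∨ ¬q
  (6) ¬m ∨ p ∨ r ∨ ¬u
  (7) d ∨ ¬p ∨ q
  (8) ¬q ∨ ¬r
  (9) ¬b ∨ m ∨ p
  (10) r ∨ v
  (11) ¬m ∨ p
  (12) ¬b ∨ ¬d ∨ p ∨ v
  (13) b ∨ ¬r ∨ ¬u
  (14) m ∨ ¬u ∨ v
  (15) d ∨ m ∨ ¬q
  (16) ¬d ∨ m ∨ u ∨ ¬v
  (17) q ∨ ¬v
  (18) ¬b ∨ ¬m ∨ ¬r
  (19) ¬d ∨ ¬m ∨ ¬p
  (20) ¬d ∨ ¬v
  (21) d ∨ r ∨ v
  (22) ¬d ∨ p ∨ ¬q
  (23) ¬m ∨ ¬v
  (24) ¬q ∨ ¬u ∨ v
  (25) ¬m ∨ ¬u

b = False; m = False; u = False; v = False; p = False; d = False; r = True; q = False

Set b = False.
  then (b ∨ ¬v) forces v = False.
  then (r ∨ v) forces r = True.
  then (b ∨ ¬r ∨ ¬u) forces u = False.
  then (¬q ∨ ¬r) forces q = False.
Try m = True:
  (d ∨ ¬m ∨ v) forces d = True.
  (¬m ∨ p) forces p = True.
  clause (¬d ∨ ¬m ∨ ¬p) is falsified — backtrack.
So m = False.
Set p = False.
Set d = False.
All clauses satisfied.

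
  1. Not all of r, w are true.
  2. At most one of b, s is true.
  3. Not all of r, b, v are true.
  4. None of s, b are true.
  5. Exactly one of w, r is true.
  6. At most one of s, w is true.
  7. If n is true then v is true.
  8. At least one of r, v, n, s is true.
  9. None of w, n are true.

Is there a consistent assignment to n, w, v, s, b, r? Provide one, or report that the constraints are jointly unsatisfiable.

n = False, w = False, v = False, s = False, b = False, r = True

  (1) {r, w}: 1/2 true — not all ✓
  (2) {b, s}: 0 true — at most one ✓
  (3) {r, b, v}: 1/3 true — not all ✓
  (4) {s, b}: 0 true — none ✓
  (5) {w, r}: 1 true — exactly one ✓
  (6) {s, w}: 0 true — at most one ✓
  (7) n=F ⇒ v: vacuous ✓
  (8) {r, v, n, s}: 1 true — at least one ✓
  (9) {w, n}: 0 true — none ✓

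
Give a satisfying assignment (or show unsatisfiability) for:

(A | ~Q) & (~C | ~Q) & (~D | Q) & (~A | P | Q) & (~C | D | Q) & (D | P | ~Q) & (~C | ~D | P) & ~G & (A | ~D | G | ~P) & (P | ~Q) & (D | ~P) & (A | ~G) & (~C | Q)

Unit clause (~G) forces G = False.
Set Q = False.
  then (~D | Q) forces D = False.
  then (~C | D | Q) forces C = False.
  then (D | ~P) forces P = False.
  then (~A | P | Q) forces A = False.
All clauses satisfied.

Q=F, A=F, D=F, G=F, C=F, P=F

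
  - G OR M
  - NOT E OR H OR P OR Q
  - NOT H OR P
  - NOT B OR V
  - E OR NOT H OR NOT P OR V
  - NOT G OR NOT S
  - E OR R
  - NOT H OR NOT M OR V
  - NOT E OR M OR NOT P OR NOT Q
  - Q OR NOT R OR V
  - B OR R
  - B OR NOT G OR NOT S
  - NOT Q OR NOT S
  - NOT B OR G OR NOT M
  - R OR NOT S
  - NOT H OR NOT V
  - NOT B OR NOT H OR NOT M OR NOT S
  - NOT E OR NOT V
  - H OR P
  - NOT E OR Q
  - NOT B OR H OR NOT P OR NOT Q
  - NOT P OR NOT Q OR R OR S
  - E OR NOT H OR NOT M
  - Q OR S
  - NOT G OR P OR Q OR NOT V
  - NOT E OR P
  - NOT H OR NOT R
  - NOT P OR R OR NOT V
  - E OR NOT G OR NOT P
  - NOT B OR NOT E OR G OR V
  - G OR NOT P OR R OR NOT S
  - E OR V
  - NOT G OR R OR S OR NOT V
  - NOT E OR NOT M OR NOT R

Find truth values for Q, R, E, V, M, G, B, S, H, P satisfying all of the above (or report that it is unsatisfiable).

Set Q = True.
  then (NOT Q OR NOT S) forces S = False.
Set R = True.
  then (NOT H OR NOT R) forces H = False.
  then (H OR P) forces P = True.
  then (NOT B OR H OR NOT P OR NOT Q) forces B = False.
Try E = True:
  (NOT E OR M OR NOT P OR NOT Q) forces M = True.
  clause (NOT E OR NOT M OR NOT R) is falsified — backtrack.
So E = False.
  then (E OR NOT G OR NOT P) forces G = False.
  then (E OR V) forces V = True.
  then (G OR M) forces M = True.
All clauses satisfied.

Q = True, R = True, E = False, V = True, M = True, G = False, B = False, S = False, H = False, P = True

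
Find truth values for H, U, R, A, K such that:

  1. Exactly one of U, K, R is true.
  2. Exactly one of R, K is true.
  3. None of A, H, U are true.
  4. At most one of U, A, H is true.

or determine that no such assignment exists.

H: False, U: False, R: True, A: False, K: False

  (1) {U, K, R}: 1 true — exactly one ✓
  (2) {R, K}: 1 true — exactly one ✓
  (3) {A, H, U}: 0 true — none ✓
  (4) {U, A, H}: 0 true — at most one ✓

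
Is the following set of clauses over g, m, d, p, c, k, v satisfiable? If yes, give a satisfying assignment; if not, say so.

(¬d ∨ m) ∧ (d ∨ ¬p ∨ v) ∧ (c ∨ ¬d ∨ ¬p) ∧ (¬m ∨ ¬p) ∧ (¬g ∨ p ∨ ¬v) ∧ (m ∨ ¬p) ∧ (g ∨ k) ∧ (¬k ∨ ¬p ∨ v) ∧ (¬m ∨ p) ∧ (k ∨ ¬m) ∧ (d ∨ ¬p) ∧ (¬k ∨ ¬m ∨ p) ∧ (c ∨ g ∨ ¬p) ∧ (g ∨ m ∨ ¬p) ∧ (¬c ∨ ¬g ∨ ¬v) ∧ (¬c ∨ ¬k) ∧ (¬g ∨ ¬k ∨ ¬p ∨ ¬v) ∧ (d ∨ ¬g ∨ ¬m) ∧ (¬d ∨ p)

g = False; m = False; d = False; p = False; c = False; k = True; v = False

Set g = False.
  then (g ∨ k) forces k = True.
  then (¬c ∨ ¬k) forces c = False.
  then (c ∨ g ∨ ¬p) forces p = False.
  then (¬d ∨ p) forces d = False.
  then (¬m ∨ p) forces m = False.
Set v = False.
All clauses satisfied.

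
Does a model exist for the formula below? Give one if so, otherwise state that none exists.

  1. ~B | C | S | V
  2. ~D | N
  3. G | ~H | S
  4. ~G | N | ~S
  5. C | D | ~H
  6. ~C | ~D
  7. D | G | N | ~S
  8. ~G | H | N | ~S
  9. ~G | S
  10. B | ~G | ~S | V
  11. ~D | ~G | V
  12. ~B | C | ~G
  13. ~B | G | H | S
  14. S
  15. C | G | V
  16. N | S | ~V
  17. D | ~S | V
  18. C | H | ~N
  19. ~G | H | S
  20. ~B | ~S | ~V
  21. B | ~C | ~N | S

G = True; S = True; N = True; V = True; H = True; B = False; C = False; D = True

Unit clause (S) forces S = True.
Set G = True.
  then (~G | N | ~S) forces N = True.
Try V = False:
  (B | ~G | ~S | V) forces B = True.
  (~D | ~G | V) forces D = False.
  clause (D | ~S | V) is falsified — backtrack.
So V = True.
  then (~B | ~S | ~V) forces B = False.
Set H = True.
Set C = False.
  then (C | D | ~H) forces D = True.
All clauses satisfied.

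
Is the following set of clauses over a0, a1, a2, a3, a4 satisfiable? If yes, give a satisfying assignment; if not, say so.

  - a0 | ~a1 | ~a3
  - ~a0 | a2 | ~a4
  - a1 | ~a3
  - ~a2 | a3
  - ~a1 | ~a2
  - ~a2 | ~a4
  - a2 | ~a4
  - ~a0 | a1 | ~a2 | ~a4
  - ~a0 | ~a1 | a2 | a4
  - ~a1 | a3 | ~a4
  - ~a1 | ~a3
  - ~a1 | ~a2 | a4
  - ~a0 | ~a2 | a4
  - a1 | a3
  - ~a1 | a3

No satisfying assignment exists.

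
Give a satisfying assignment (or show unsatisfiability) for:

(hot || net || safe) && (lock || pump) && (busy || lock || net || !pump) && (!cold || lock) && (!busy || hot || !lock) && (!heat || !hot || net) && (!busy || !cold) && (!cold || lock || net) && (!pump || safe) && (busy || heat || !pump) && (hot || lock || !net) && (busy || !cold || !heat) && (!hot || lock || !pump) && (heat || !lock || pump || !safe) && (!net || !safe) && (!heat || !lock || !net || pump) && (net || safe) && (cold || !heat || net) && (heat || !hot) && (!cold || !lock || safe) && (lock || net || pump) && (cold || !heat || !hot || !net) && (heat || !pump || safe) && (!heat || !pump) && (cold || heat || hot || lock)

Set cold = False.
Set net = True.
  then (!net || !safe) forces safe = False.
  then (!pump || safe) forces pump = False.
  then (lock || pump) forces lock = True.
  then (!heat || !lock || !net || pump) forces heat = False.
  then (heat || !hot) forces hot = False.
  then (!busy || hot || !lock) forces busy = False.
All clauses satisfied.

cold = False; net = True; pump = False; hot = False; heat = False; safe = False; busy = False; lock = True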